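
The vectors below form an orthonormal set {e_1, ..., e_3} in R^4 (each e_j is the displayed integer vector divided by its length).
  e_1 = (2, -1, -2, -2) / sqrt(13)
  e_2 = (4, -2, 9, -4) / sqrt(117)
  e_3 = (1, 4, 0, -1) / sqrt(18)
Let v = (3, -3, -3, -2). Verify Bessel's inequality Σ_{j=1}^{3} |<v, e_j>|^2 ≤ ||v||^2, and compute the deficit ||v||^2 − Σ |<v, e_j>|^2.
Σ |<v, e_j>|^2 = 61/2; ||v||^2 = 31; deficit = 1/2

Write each e_j = u_j / sqrt(<u_j, u_j>) where u_j is the displayed integer vector. Then <v, e_j> = <v, u_j> / sqrt(<u_j, u_j>), so |<v, e_j>|^2 = <v, u_j>^2 / <u_j, u_j>.
Coefficients: <v, e_1> = 19/sqrt(13), <v, e_2> = -1/sqrt(117), <v, e_3> = -7/sqrt(18).
Square and sum: Σ |<v, e_j>|^2 = 61/2.
Compute ||v||^2 = v·v = 31.
Deficit = 31 − 61/2 = 1/2 ≥ 0, confirming Bessel's inequality. (The deficit equals ||v − Σ <v,e_j> e_j||^2, the squared distance from v to span{e_j}.)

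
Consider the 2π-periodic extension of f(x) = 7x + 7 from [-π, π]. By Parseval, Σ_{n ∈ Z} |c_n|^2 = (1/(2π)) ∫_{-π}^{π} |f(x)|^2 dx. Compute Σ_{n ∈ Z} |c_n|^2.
Σ |c_n|^2 = 49π^2/3 + 49

Expand and integrate term by term over [-π, π]:
  ∫ (7x)^2 dx = 49·(2π^3/3); ∫ 2·7·(7)·x dx = 0 (odd integrand); ∫ 7^2 dx = 49·2π.
So (1/(2π)) ∫_{-π}^{π} (7x + 7)^2 dx = 49π^2/3 + 49 = 49π^2/3 + 49.
Parseval ⇒ Σ |c_n|^2 = 49π^2/3 + 49.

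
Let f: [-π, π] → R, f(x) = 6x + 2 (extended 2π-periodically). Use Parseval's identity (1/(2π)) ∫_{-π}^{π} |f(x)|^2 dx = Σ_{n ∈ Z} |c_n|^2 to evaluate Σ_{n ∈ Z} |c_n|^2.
Σ |c_n|^2 = 12π^2 + 4

Expand and integrate term by term over [-π, π]:
  ∫ (6x)^2 dx = 36·(2π^3/3); ∫ 2·6·(2)·x dx = 0 (odd integrand); ∫ 2^2 dx = 4·2π.
So (1/(2π)) ∫_{-π}^{π} (6x + 2)^2 dx = 36π^2/3 + 4 = 12π^2 + 4.
Parseval ⇒ Σ |c_n|^2 = 12π^2 + 4.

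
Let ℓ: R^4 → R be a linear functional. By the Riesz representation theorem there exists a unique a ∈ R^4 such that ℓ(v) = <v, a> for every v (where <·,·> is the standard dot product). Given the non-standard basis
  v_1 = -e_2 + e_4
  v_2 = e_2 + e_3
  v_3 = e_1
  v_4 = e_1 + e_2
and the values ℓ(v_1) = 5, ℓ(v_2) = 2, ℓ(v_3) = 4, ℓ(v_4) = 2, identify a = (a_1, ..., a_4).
a = (4, -2, 4, 3)

Write a = (a_1, ..., a_4) in the standard basis. For each basis vector v_i, ℓ(v_i) = <v_i, a> is a linear equation in the a_j's. Collect the n equations into a matrix system V a = ℓ, where row i of V is v_i (expressed in the standard basis). Since V is invertible (lower-triangular with 1s on the diagonal, up to permutation), solve by back-substitution:
  V =
[[0, -1, 0, 1],
 [0, 1, 1, 0],
 [1, 0, 0, 0],
 [1, 1, 0, 0]]
  V a = (5, 2, 4, 2)
Solving gives a = (4, -2, 4, 3).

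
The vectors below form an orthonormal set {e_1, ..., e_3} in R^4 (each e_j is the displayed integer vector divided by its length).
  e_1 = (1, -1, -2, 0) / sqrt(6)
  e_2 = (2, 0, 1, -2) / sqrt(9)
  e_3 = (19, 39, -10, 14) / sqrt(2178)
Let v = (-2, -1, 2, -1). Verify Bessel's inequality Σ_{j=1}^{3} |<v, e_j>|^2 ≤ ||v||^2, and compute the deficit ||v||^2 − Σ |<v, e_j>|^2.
Σ |<v, e_j>|^2 = 3566/363; ||v||^2 = 10; deficit = 64/363

Write each e_j = u_j / sqrt(<u_j, u_j>) where u_j is the displayed integer vector. Then <v, e_j> = <v, u_j> / sqrt(<u_j, u_j>), so |<v, e_j>|^2 = <v, u_j>^2 / <u_j, u_j>.
Coefficients: <v, e_1> = -5/sqrt(6), <v, e_2> = 0/sqrt(9), <v, e_3> = -111/sqrt(2178).
Square and sum: Σ |<v, e_j>|^2 = 3566/363.
Compute ||v||^2 = v·v = 10.
Deficit = 10 − 3566/363 = 64/363 ≥ 0, confirming Bessel's inequality. (The deficit equals ||v − Σ <v,e_j> e_j||^2, the squared distance from v to span{e_j}.)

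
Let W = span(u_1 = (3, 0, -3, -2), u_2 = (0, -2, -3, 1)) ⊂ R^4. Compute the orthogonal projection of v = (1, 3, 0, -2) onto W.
proj_W(v) = (66/37, 450/259, 213/259, -533/259)

Set up U = [u_1 | ... | u_2] ∈ R^(4×2). The projector onto W = col(U) is P = U (U^T U)^(-1) U^T.
Compute U^T U =
  [22, 7]
  [7, 14],
and U^T v = (7, -8).
Solve U^T U · c = U^T v for the coefficients: c = (22/37, -225/259). The projection is proj_W(v) = U c.
Check: (v - proj_W(v)) · u_1 = 0  (should be 0).
Check: (v - proj_W(v)) · u_2 = 0  (should be 0).
Result: proj_W(v) = (66/37, 450/259, 213/259, -533/259).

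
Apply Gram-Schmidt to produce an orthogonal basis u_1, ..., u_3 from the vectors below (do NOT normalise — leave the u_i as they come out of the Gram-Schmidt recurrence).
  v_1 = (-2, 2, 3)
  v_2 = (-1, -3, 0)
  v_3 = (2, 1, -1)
Orthogonal basis:
  u_1 = (-2, 2, 3)
  u_2 = (-25/17, -43/17, 12/17)
  u_3 = (9/22, -3/22, 4/11)

Apply the Gram-Schmidt recurrence
  u_1 = v_1
  u_i = v_i − Σ_{j<i} ((v_i · u_j) / (u_j · u_j)) · u_j.

Step by step this gives:
  u_1 = (-2, 2, 3)
  u_2 = (-25/17, -43/17, 12/17)
  u_3 = (9/22, -3/22, 4/11)

Orthogonality check:
  u_2 · u_1 = 0 (should be 0)
  u_3 · u_1 = 0 (should be 0)
  u_3 · u_2 = 0 (should be 0)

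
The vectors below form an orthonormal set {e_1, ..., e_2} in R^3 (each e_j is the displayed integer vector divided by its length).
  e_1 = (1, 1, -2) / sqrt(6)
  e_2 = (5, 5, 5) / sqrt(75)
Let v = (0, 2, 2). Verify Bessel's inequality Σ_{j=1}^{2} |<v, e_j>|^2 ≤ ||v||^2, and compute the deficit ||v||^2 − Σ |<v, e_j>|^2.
Σ |<v, e_j>|^2 = 6; ||v||^2 = 8; deficit = 2

Write each e_j = u_j / sqrt(<u_j, u_j>) where u_j is the displayed integer vector. Then <v, e_j> = <v, u_j> / sqrt(<u_j, u_j>), so |<v, e_j>|^2 = <v, u_j>^2 / <u_j, u_j>.
Coefficients: <v, e_1> = -2/sqrt(6), <v, e_2> = 20/sqrt(75).
Square and sum: Σ |<v, e_j>|^2 = 6.
Compute ||v||^2 = v·v = 8.
Deficit = 8 − 6 = 2 ≥ 0, confirming Bessel's inequality. (The deficit equals ||v − Σ <v,e_j> e_j||^2, the squared distance from v to span{e_j}.)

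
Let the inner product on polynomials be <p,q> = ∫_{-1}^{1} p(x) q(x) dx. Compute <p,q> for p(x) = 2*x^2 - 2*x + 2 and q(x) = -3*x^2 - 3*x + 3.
<p,q> = 68/5

Expand the product: p(x)·q(x) = -6*x^4 + 6*x^2 - 12*x + 6.
∫_{-1}^{1} of each monomial x^k gives [2/(k+1) if k even, 0 if k odd]. Integrating term-by-term (or equivalently evaluating the antiderivative F(x) = -6*x^5/5 + 2*x^3 - 6*x^2 + 6*x at the endpoints):
  F(1) − F(−1) = 4/5 − (-64/5) = 68/5.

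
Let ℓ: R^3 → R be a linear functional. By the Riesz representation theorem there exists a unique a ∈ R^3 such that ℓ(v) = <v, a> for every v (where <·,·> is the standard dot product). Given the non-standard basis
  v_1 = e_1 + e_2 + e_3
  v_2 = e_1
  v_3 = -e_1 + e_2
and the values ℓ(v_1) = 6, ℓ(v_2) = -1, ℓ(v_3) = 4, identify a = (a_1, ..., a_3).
a = (-1, 3, 4)

Write a = (a_1, ..., a_3) in the standard basis. For each basis vector v_i, ℓ(v_i) = <v_i, a> is a linear equation in the a_j's. Collect the n equations into a matrix system V a = ℓ, where row i of V is v_i (expressed in the standard basis). Since V is invertible (lower-triangular with 1s on the diagonal, up to permutation), solve by back-substitution:
  V =
[[1, 1, 1],
 [1, 0, 0],
 [-1, 1, 0]]
  V a = (6, -1, 4)
Solving gives a = (-1, 3, 4).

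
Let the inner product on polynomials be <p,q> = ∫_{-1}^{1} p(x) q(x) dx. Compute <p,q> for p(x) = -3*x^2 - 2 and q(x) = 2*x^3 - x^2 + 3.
<p,q> = -232/15

Expand the product: p(x)·q(x) = -6*x^5 + 3*x^4 - 4*x^3 - 7*x^2 - 6.
∫_{-1}^{1} of each monomial x^k gives [2/(k+1) if k even, 0 if k odd]. Integrating term-by-term (or equivalently evaluating the antiderivative F(x) = -x^6 + 3*x^5/5 - x^4 - 7*x^3/3 - 6*x at the endpoints):
  F(1) − F(−1) = -146/15 − (86/15) = -232/15.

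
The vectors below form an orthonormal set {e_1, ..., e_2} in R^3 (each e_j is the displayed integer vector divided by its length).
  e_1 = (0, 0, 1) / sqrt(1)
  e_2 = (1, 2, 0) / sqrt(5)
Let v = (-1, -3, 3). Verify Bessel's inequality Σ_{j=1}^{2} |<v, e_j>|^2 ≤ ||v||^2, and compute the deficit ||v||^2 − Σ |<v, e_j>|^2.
Σ |<v, e_j>|^2 = 94/5; ||v||^2 = 19; deficit = 1/5

Write each e_j = u_j / sqrt(<u_j, u_j>) where u_j is the displayed integer vector. Then <v, e_j> = <v, u_j> / sqrt(<u_j, u_j>), so |<v, e_j>|^2 = <v, u_j>^2 / <u_j, u_j>.
Coefficients: <v, e_1> = 3/sqrt(1), <v, e_2> = -7/sqrt(5).
Square and sum: Σ |<v, e_j>|^2 = 94/5.
Compute ||v||^2 = v·v = 19.
Deficit = 19 − 94/5 = 1/5 ≥ 0, confirming Bessel's inequality. (The deficit equals ||v − Σ <v,e_j> e_j||^2, the squared distance from v to span{e_j}.)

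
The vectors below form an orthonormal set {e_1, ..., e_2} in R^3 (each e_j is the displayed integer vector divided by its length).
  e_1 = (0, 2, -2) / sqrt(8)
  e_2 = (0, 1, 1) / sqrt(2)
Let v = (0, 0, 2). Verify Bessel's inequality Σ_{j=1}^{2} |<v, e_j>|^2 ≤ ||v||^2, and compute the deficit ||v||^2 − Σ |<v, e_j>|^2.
Σ |<v, e_j>|^2 = 4; ||v||^2 = 4; deficit = 0

Write each e_j = u_j / sqrt(<u_j, u_j>) where u_j is the displayed integer vector. Then <v, e_j> = <v, u_j> / sqrt(<u_j, u_j>), so |<v, e_j>|^2 = <v, u_j>^2 / <u_j, u_j>.
Coefficients: <v, e_1> = -4/sqrt(8), <v, e_2> = 2/sqrt(2).
Square and sum: Σ |<v, e_j>|^2 = 4.
Compute ||v||^2 = v·v = 4.
Deficit = 4 − 4 = 0 ≥ 0, confirming Bessel's inequality. (The deficit equals ||v − Σ <v,e_j> e_j||^2, the squared distance from v to span{e_j}.)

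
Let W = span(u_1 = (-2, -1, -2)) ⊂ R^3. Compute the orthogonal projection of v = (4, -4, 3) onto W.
proj_W(v) = (20/9, 10/9, 20/9)

Set up U = [u_1 | ... | u_1] ∈ R^(3×1). The projector onto W = col(U) is P = U (U^T U)^(-1) U^T.
Compute U^T U =
  [9],
and U^T v = (-10).
Solve U^T U · c = U^T v for the coefficients: c = (-10/9). The projection is proj_W(v) = U c.
Check: (v - proj_W(v)) · u_1 = 0  (should be 0).
Result: proj_W(v) = (20/9, 10/9, 20/9).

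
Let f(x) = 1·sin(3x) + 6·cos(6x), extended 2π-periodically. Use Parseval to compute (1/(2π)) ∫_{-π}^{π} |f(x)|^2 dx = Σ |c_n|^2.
Σ |c_n|^2 = 37/2

Expand |f|^2 and use orthogonality of {sin(nx), cos(mx)} on [-π, π]:
  ∫_{-π}^{π} sin(nx)^2 dx = π, ∫ cos(mx)^2 dx = π, and cross terms integrate to 0.
So ∫_{-π}^{π} f(x)^2 dx = 1^2 · π + 6^2 · π = (1 + 36)π.
Divide by 2π: (1 + 36)/2 = 37/2.
By Parseval, this equals Σ |c_n|^2.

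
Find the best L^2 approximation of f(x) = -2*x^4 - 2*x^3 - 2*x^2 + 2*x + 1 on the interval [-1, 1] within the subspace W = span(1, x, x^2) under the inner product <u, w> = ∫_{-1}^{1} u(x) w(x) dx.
g(x) = -26*x^2/7 + 4*x/5 + 41/35

The best approximation g ∈ W is the orthogonal projection of f onto W. Writing g = a_0 + a_1 x + a_2 x^2, the coefficients solve the normal equations G · a = b where
  G_{ij} = <φ_i, φ_j> and b_i = <f, φ_i>, with φ_0 = 1, φ_1 = x, φ_2 = x^2.
G =
  [2, 0, 2/3]
  [0, 2/3, 0]
  [2/3, 0, 2/5],
b = (-2/15, 8/15, -74/105).
Solving gives a_0 = 41/35, a_1 = 4/5, a_2 = -26/7, so
  g(x) = -26*x^2/7 + 4*x/5 + 41/35.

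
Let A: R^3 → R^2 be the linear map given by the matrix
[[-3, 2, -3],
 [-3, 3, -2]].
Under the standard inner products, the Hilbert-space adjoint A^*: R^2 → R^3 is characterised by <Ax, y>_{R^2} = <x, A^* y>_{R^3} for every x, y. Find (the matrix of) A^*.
A^* = A^T =
[[-3, -3],
 [2, 3],
 [-3, -2]]

For real matrices with standard dot products, the defining identity <Ax, y> = <x, A^* y> gives (Ax)^T y = x^T (A^*) y, i.e. x^T A^T y = x^T (A^*) y. Since this holds for all x, y, we must have A^* = A^T. Therefore
A^* =
[[-3, -3],
 [2, 3],
 [-3, -2]].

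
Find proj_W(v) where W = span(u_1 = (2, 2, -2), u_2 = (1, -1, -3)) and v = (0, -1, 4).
proj_W(v) = (-5/3, -1/6, 19/6)

Set up U = [u_1 | ... | u_2] ∈ R^(3×2). The projector onto W = col(U) is P = U (U^T U)^(-1) U^T.
Compute U^T U =
  [12, 6]
  [6, 11],
and U^T v = (-10, -11).
Solve U^T U · c = U^T v for the coefficients: c = (-11/24, -3/4). The projection is proj_W(v) = U c.
Check: (v - proj_W(v)) · u_1 = 0  (should be 0).
Check: (v - proj_W(v)) · u_2 = 0  (should be 0).
Result: proj_W(v) = (-5/3, -1/6, 19/6).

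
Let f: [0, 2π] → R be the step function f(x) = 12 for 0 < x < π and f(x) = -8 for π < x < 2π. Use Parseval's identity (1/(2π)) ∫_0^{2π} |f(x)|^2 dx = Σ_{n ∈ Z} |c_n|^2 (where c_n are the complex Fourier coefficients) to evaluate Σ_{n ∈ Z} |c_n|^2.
Σ |c_n|^2 = 104

Parseval equates the L^2 energy of f (normalised by 1/(2π)) with the ℓ^2 sum of its Fourier coefficients: (1/(2π)) ∫_0^{2π} |f|^2 = Σ |c_n|^2.
Compute the left side: (1/(2π)) [∫_0^π 12^2 dx + ∫_π^{2π} (-8)^2 dx] = (1/(2π)) · (144π + 64π) = (144 + 64)/2 = 104.
So Σ_{n ∈ Z} |c_n|^2 = 104.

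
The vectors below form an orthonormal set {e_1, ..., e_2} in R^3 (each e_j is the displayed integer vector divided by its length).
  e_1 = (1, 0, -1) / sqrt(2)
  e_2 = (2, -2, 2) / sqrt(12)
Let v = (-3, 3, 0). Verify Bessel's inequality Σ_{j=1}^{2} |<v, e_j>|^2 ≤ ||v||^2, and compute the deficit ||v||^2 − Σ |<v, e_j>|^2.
Σ |<v, e_j>|^2 = 33/2; ||v||^2 = 18; deficit = 3/2

Write each e_j = u_j / sqrt(<u_j, u_j>) where u_j is the displayed integer vector. Then <v, e_j> = <v, u_j> / sqrt(<u_j, u_j>), so |<v, e_j>|^2 = <v, u_j>^2 / <u_j, u_j>.
Coefficients: <v, e_1> = -3/sqrt(2), <v, e_2> = -12/sqrt(12).
Square and sum: Σ |<v, e_j>|^2 = 33/2.
Compute ||v||^2 = v·v = 18.
Deficit = 18 − 33/2 = 3/2 ≥ 0, confirming Bessel's inequality. (The deficit equals ||v − Σ <v,e_j> e_j||^2, the squared distance from v to span{e_j}.)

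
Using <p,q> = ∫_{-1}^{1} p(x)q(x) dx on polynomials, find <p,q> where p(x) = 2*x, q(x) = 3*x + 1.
<p,q> = 4

Expand the product: p(x)·q(x) = 6*x^2 + 2*x.
∫_{-1}^{1} of each monomial x^k gives [2/(k+1) if k even, 0 if k odd]. Integrating term-by-term (or equivalently evaluating the antiderivative F(x) = 2*x^3 + x^2 at the endpoints):
  F(1) − F(−1) = 3 − (-1) = 4.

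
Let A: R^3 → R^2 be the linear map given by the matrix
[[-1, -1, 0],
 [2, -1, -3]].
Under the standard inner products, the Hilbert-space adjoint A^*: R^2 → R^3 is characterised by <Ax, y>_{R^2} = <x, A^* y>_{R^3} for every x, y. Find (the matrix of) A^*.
A^* = A^T =
[[-1, 2],
 [-1, -1],
 [0, -3]]

For real matrices with standard dot products, the defining identity <Ax, y> = <x, A^* y> gives (Ax)^T y = x^T (A^*) y, i.e. x^T A^T y = x^T (A^*) y. Since this holds for all x, y, we must have A^* = A^T. Therefore
A^* =
[[-1, 2],
 [-1, -1],
 [0, -3]].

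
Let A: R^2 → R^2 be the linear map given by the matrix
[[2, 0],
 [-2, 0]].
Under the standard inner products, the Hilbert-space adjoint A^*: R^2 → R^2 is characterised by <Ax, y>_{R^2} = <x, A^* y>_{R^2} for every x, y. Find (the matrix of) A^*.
A^* = A^T =
[[2, -2],
 [0, 0]]

For real matrices with standard dot products, the defining identity <Ax, y> = <x, A^* y> gives (Ax)^T y = x^T (A^*) y, i.e. x^T A^T y = x^T (A^*) y. Since this holds for all x, y, we must have A^* = A^T. Therefore
A^* =
[[2, -2],
 [0, 0]].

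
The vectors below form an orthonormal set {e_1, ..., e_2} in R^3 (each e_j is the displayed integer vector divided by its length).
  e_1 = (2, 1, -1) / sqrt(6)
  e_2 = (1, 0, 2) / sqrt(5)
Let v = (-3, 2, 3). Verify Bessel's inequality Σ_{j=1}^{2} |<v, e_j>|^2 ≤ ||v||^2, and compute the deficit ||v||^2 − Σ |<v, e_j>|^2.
Σ |<v, e_j>|^2 = 299/30; ||v||^2 = 22; deficit = 361/30

Write each e_j = u_j / sqrt(<u_j, u_j>) where u_j is the displayed integer vector. Then <v, e_j> = <v, u_j> / sqrt(<u_j, u_j>), so |<v, e_j>|^2 = <v, u_j>^2 / <u_j, u_j>.
Coefficients: <v, e_1> = -7/sqrt(6), <v, e_2> = 3/sqrt(5).
Square and sum: Σ |<v, e_j>|^2 = 299/30.
Compute ||v||^2 = v·v = 22.
Deficit = 22 − 299/30 = 361/30 ≥ 0, confirming Bessel's inequality. (The deficit equals ||v − Σ <v,e_j> e_j||^2, the squared distance from v to span{e_j}.)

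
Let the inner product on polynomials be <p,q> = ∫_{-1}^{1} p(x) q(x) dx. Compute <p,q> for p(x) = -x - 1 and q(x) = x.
<p,q> = -2/3

Expand the product: p(x)·q(x) = -x^2 - x.
∫_{-1}^{1} of each monomial x^k gives [2/(k+1) if k even, 0 if k odd]. Integrating term-by-term (or equivalently evaluating the antiderivative F(x) = -x^3/3 - x^2/2 at the endpoints):
  F(1) − F(−1) = -5/6 − (-1/6) = -2/3.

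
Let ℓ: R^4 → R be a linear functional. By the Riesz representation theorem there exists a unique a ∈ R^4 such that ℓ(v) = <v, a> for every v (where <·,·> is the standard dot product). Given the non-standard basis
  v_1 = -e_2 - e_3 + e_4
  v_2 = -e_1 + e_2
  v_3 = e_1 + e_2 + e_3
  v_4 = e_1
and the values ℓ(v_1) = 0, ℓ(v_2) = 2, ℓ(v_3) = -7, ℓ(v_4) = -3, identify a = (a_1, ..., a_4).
a = (-3, -1, -3, -4)

Write a = (a_1, ..., a_4) in the standard basis. For each basis vector v_i, ℓ(v_i) = <v_i, a> is a linear equation in the a_j's. Collect the n equations into a matrix system V a = ℓ, where row i of V is v_i (expressed in the standard basis). Since V is invertible (lower-triangular with 1s on the diagonal, up to permutation), solve by back-substitution:
  V =
[[0, -1, -1, 1],
 [-1, 1, 0, 0],
 [1, 1, 1, 0],
 [1, 0, 0, 0]]
  V a = (0, 2, -7, -3)
Solving gives a = (-3, -1, -3, -4).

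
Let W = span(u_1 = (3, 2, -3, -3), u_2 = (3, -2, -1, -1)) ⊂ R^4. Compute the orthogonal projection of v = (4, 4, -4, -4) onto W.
proj_W(v) = (156/43, 160/43, -184/43, -184/43)

Set up U = [u_1 | ... | u_2] ∈ R^(4×2). The projector onto W = col(U) is P = U (U^T U)^(-1) U^T.
Compute U^T U =
  [31, 11]
  [11, 15],
and U^T v = (44, 12).
Solve U^T U · c = U^T v for the coefficients: c = (66/43, -14/43). The projection is proj_W(v) = U c.
Check: (v - proj_W(v)) · u_1 = 0  (should be 0).
Check: (v - proj_W(v)) · u_2 = 0  (should be 0).
Result: proj_W(v) = (156/43, 160/43, -184/43, -184/43).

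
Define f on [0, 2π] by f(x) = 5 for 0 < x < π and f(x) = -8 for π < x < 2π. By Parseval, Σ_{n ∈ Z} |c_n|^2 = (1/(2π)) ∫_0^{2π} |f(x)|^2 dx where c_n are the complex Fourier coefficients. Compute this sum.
Σ |c_n|^2 = 89/2

Parseval equates the L^2 energy of f (normalised by 1/(2π)) with the ℓ^2 sum of its Fourier coefficients: (1/(2π)) ∫_0^{2π} |f|^2 = Σ |c_n|^2.
Compute the left side: (1/(2π)) [∫_0^π 5^2 dx + ∫_π^{2π} (-8)^2 dx] = (1/(2π)) · (25π + 64π) = (25 + 64)/2 = 89/2.
So Σ_{n ∈ Z} |c_n|^2 = 89/2.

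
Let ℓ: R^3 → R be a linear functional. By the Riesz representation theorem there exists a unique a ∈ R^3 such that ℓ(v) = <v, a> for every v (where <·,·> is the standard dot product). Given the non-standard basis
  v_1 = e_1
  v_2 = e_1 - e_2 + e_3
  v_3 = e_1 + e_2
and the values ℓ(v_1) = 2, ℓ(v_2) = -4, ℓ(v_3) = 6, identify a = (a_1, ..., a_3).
a = (2, 4, -2)

Write a = (a_1, ..., a_3) in the standard basis. For each basis vector v_i, ℓ(v_i) = <v_i, a> is a linear equation in the a_j's. Collect the n equations into a matrix system V a = ℓ, where row i of V is v_i (expressed in the standard basis). Since V is invertible (lower-triangular with 1s on the diagonal, up to permutation), solve by back-substitution:
  V =
[[1, 0, 0],
 [1, -1, 1],
 [1, 1, 0]]
  V a = (2, -4, 6)
Solving gives a = (2, 4, -2).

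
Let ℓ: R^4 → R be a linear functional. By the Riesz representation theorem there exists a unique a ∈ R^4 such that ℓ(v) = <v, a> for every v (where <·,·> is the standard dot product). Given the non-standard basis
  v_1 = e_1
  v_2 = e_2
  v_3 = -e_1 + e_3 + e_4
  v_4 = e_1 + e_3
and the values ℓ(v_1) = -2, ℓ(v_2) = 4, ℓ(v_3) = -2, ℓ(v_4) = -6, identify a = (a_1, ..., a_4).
a = (-2, 4, -4, 0)

Write a = (a_1, ..., a_4) in the standard basis. For each basis vector v_i, ℓ(v_i) = <v_i, a> is a linear equation in the a_j's. Collect the n equations into a matrix system V a = ℓ, where row i of V is v_i (expressed in the standard basis). Since V is invertible (lower-triangular with 1s on the diagonal, up to permutation), solve by back-substitution:
  V =
[[1, 0, 0, 0],
 [0, 1, 0, 0],
 [-1, 0, 1, 1],
 [1, 0, 1, 0]]
  V a = (-2, 4, -2, -6)
Solving gives a = (-2, 4, -4, 0).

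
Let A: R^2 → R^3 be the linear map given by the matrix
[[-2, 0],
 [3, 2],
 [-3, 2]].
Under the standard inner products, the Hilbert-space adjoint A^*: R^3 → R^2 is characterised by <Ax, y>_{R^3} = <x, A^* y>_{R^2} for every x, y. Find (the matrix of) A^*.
A^* = A^T =
[[-2, 3, -3],
 [0, 2, 2]]

For real matrices with standard dot products, the defining identity <Ax, y> = <x, A^* y> gives (Ax)^T y = x^T (A^*) y, i.e. x^T A^T y = x^T (A^*) y. Since this holds for all x, y, we must have A^* = A^T. Therefore
A^* =
[[-2, 3, -3],
 [0, 2, 2]].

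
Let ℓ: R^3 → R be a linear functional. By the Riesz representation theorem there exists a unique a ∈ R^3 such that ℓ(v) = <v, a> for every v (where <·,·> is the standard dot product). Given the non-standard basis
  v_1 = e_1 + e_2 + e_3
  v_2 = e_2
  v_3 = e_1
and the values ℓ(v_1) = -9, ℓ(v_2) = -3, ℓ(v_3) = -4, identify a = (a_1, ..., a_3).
a = (-4, -3, -2)

Write a = (a_1, ..., a_3) in the standard basis. For each basis vector v_i, ℓ(v_i) = <v_i, a> is a linear equation in the a_j's. Collect the n equations into a matrix system V a = ℓ, where row i of V is v_i (expressed in the standard basis). Since V is invertible (lower-triangular with 1s on the diagonal, up to permutation), solve by back-substitution:
  V =
[[1, 1, 1],
 [0, 1, 0],
 [1, 0, 0]]
  V a = (-9, -3, -4)
Solving gives a = (-4, -3, -2).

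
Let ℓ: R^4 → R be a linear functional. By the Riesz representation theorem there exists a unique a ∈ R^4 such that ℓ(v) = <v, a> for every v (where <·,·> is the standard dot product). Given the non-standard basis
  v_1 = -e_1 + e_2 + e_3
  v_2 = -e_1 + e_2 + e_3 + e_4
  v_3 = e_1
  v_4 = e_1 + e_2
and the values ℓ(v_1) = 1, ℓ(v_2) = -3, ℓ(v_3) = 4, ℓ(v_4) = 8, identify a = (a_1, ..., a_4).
a = (4, 4, 1, -4)

Write a = (a_1, ..., a_4) in the standard basis. For each basis vector v_i, ℓ(v_i) = <v_i, a> is a linear equation in the a_j's. Collect the n equations into a matrix system V a = ℓ, where row i of V is v_i (expressed in the standard basis). Since V is invertible (lower-triangular with 1s on the diagonal, up to permutation), solve by back-substitution:
  V =
[[-1, 1, 1, 0],
 [-1, 1, 1, 1],
 [1, 0, 0, 0],
 [1, 1, 0, 0]]
  V a = (1, -3, 4, 8)
Solving gives a = (4, 4, 1, -4).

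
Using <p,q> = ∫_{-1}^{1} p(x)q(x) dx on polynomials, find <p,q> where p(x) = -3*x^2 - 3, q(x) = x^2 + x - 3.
<p,q> = 104/5

Expand the product: p(x)·q(x) = -3*x^4 - 3*x^3 + 6*x^2 - 3*x + 9.
∫_{-1}^{1} of each monomial x^k gives [2/(k+1) if k even, 0 if k odd]. Integrating term-by-term (or equivalently evaluating the antiderivative F(x) = -3*x^5/5 - 3*x^4/4 + 2*x^3 - 3*x^2/2 + 9*x at the endpoints):
  F(1) − F(−1) = 163/20 − (-253/20) = 104/5.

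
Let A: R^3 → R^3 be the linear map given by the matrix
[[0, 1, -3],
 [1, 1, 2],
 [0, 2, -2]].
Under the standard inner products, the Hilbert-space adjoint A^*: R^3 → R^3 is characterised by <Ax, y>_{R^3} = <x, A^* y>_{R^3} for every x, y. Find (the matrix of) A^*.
A^* = A^T =
[[0, 1, 0],
 [1, 1, 2],
 [-3, 2, -2]]

For real matrices with standard dot products, the defining identity <Ax, y> = <x, A^* y> gives (Ax)^T y = x^T (A^*) y, i.e. x^T A^T y = x^T (A^*) y. Since this holds for all x, y, we must have A^* = A^T. Therefore
A^* =
[[0, 1, 0],
 [1, 1, 2],
 [-3, 2, -2]].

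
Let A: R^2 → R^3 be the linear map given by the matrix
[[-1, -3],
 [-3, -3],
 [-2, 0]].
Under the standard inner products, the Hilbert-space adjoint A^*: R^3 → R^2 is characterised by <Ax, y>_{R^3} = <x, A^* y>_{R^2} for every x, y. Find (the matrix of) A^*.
A^* = A^T =
[[-1, -3, -2],
 [-3, -3, 0]]

For real matrices with standard dot products, the defining identity <Ax, y> = <x, A^* y> gives (Ax)^T y = x^T (A^*) y, i.e. x^T A^T y = x^T (A^*) y. Since this holds for all x, y, we must have A^* = A^T. Therefore
A^* =
[[-1, -3, -2],
 [-3, -3, 0]].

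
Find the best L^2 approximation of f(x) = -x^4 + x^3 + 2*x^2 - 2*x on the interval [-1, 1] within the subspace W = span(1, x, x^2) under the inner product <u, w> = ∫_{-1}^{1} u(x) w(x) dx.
g(x) = 8*x^2/7 - 7*x/5 + 3/35

The best approximation g ∈ W is the orthogonal projection of f onto W. Writing g = a_0 + a_1 x + a_2 x^2, the coefficients solve the normal equations G · a = b where
  G_{ij} = <φ_i, φ_j> and b_i = <f, φ_i>, with φ_0 = 1, φ_1 = x, φ_2 = x^2.
G =
  [2, 0, 2/3]
  [0, 2/3, 0]
  [2/3, 0, 2/5],
b = (14/15, -14/15, 18/35).
Solving gives a_0 = 3/35, a_1 = -7/5, a_2 = 8/7, so
  g(x) = 8*x^2/7 - 7*x/5 + 3/35.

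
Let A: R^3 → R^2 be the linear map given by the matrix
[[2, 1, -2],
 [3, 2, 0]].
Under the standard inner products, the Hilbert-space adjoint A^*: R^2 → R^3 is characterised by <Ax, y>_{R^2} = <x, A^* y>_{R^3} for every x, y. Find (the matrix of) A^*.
A^* = A^T =
[[2, 3],
 [1, 2],
 [-2, 0]]

For real matrices with standard dot products, the defining identity <Ax, y> = <x, A^* y> gives (Ax)^T y = x^T (A^*) y, i.e. x^T A^T y = x^T (A^*) y. Since this holds for all x, y, we must have A^* = A^T. Therefore
A^* =
[[2, 3],
 [1, 2],
 [-2, 0]].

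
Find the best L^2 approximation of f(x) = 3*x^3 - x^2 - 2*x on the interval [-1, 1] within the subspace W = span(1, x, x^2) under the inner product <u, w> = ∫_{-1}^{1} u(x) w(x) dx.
g(x) = -x^2 - x/5

The best approximation g ∈ W is the orthogonal projection of f onto W. Writing g = a_0 + a_1 x + a_2 x^2, the coefficients solve the normal equations G · a = b where
  G_{ij} = <φ_i, φ_j> and b_i = <f, φ_i>, with φ_0 = 1, φ_1 = x, φ_2 = x^2.
G =
  [2, 0, 2/3]
  [0, 2/3, 0]
  [2/3, 0, 2/5],
b = (-2/3, -2/15, -2/5).
Solving gives a_0 = 0, a_1 = -1/5, a_2 = -1, so
  g(x) = -x^2 - x/5.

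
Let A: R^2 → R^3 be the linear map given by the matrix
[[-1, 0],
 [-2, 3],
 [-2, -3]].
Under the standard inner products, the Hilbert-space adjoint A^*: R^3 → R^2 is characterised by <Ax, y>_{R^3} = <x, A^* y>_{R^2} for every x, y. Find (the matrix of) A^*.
A^* = A^T =
[[-1, -2, -2],
 [0, 3, -3]]

For real matrices with standard dot products, the defining identity <Ax, y> = <x, A^* y> gives (Ax)^T y = x^T (A^*) y, i.e. x^T A^T y = x^T (A^*) y. Since this holds for all x, y, we must have A^* = A^T. Therefore
A^* =
[[-1, -2, -2],
 [0, 3, -3]].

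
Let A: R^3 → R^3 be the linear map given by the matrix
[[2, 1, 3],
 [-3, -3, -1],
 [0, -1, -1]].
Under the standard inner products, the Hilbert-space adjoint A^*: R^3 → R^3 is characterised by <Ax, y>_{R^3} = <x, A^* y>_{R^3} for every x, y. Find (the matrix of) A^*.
A^* = A^T =
[[2, -3, 0],
 [1, -3, -1],
 [3, -1, -1]]

For real matrices with standard dot products, the defining identity <Ax, y> = <x, A^* y> gives (Ax)^T y = x^T (A^*) y, i.e. x^T A^T y = x^T (A^*) y. Since this holds for all x, y, we must have A^* = A^T. Therefore
A^* =
[[2, -3, 0],
 [1, -3, -1],
 [3, -1, -1]].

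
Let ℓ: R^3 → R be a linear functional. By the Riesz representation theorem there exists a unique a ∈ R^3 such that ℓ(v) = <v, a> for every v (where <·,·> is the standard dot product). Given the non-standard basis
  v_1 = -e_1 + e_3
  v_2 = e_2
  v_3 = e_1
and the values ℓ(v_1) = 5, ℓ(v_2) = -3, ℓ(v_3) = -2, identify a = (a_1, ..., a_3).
a = (-2, -3, 3)

Write a = (a_1, ..., a_3) in the standard basis. For each basis vector v_i, ℓ(v_i) = <v_i, a> is a linear equation in the a_j's. Collect the n equations into a matrix system V a = ℓ, where row i of V is v_i (expressed in the standard basis). Since V is invertible (lower-triangular with 1s on the diagonal, up to permutation), solve by back-substitution:
  V =
[[-1, 0, 1],
 [0, 1, 0],
 [1, 0, 0]]
  V a = (5, -3, -2)
Solving gives a = (-2, -3, 3).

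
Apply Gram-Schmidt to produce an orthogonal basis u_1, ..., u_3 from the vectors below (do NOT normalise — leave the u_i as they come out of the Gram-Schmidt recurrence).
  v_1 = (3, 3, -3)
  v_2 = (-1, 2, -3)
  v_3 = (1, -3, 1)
Orthogonal basis:
  u_1 = (3, 3, -3)
  u_2 = (-7/3, 2/3, -5/3)
  u_3 = (5/13, -20/13, -15/13)

Apply the Gram-Schmidt recurrence
  u_1 = v_1
  u_i = v_i − Σ_{j<i} ((v_i · u_j) / (u_j · u_j)) · u_j.

Step by step this gives:
  u_1 = (3, 3, -3)
  u_2 = (-7/3, 2/3, -5/3)
  u_3 = (5/13, -20/13, -15/13)

Orthogonality check:
  u_2 · u_1 = 0 (should be 0)
  u_3 · u_1 = 0 (should be 0)
  u_3 · u_2 = 0 (should be 0)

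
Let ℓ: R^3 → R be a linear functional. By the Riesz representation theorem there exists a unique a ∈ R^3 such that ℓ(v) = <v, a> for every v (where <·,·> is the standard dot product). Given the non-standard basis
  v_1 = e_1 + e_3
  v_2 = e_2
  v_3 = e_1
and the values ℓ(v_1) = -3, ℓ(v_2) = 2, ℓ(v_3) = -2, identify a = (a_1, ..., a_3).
a = (-2, 2, -1)

Write a = (a_1, ..., a_3) in the standard basis. For each basis vector v_i, ℓ(v_i) = <v_i, a> is a linear equation in the a_j's. Collect the n equations into a matrix system V a = ℓ, where row i of V is v_i (expressed in the standard basis). Since V is invertible (lower-triangular with 1s on the diagonal, up to permutation), solve by back-substitution:
  V =
[[1, 0, 1],
 [0, 1, 0],
 [1, 0, 0]]
  V a = (-3, 2, -2)
Solving gives a = (-2, 2, -1).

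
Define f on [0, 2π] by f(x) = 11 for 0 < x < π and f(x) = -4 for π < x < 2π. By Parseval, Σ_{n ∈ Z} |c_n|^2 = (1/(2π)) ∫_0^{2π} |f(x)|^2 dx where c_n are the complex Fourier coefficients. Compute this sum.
Σ |c_n|^2 = 137/2

Parseval equates the L^2 energy of f (normalised by 1/(2π)) with the ℓ^2 sum of its Fourier coefficients: (1/(2π)) ∫_0^{2π} |f|^2 = Σ |c_n|^2.
Compute the left side: (1/(2π)) [∫_0^π 11^2 dx + ∫_π^{2π} (-4)^2 dx] = (1/(2π)) · (121π + 16π) = (121 + 16)/2 = 137/2.
So Σ_{n ∈ Z} |c_n|^2 = 137/2.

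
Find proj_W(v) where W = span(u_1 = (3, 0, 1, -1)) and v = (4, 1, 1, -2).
proj_W(v) = (45/11, 0, 15/11, -15/11)

Set up U = [u_1 | ... | u_1] ∈ R^(4×1). The projector onto W = col(U) is P = U (U^T U)^(-1) U^T.
Compute U^T U =
  [11],
and U^T v = (15).
Solve U^T U · c = U^T v for the coefficients: c = (15/11). The projection is proj_W(v) = U c.
Check: (v - proj_W(v)) · u_1 = 0  (should be 0).
Result: proj_W(v) = (45/11, 0, 15/11, -15/11).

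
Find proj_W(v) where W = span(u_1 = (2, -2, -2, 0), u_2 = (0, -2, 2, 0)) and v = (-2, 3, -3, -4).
proj_W(v) = (-2/3, 11/3, -7/3, 0)

Set up U = [u_1 | ... | u_2] ∈ R^(4×2). The projector onto W = col(U) is P = U (U^T U)^(-1) U^T.
Compute U^T U =
  [12, 0]
  [0, 8],
and U^T v = (-4, -12).
Solve U^T U · c = U^T v for the coefficients: c = (-1/3, -3/2). The projection is proj_W(v) = U c.
Check: (v - proj_W(v)) · u_1 = 0  (should be 0).
Check: (v - proj_W(v)) · u_2 = 0  (should be 0).
Result: proj_W(v) = (-2/3, 11/3, -7/3, 0).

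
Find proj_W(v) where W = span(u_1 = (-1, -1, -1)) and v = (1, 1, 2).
proj_W(v) = (4/3, 4/3, 4/3)

Set up U = [u_1 | ... | u_1] ∈ R^(3×1). The projector onto W = col(U) is P = U (U^T U)^(-1) U^T.
Compute U^T U =
  [3],
and U^T v = (-4).
Solve U^T U · c = U^T v for the coefficients: c = (-4/3). The projection is proj_W(v) = U c.
Check: (v - proj_W(v)) · u_1 = 0  (should be 0).
Result: proj_W(v) = (4/3, 4/3, 4/3).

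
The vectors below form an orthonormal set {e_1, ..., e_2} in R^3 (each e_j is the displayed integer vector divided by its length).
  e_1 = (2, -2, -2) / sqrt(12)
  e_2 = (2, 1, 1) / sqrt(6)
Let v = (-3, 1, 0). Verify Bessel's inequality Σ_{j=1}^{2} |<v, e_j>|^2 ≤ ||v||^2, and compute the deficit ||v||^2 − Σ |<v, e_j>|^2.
Σ |<v, e_j>|^2 = 19/2; ||v||^2 = 10; deficit = 1/2

Write each e_j = u_j / sqrt(<u_j, u_j>) where u_j is the displayed integer vector. Then <v, e_j> = <v, u_j> / sqrt(<u_j, u_j>), so |<v, e_j>|^2 = <v, u_j>^2 / <u_j, u_j>.
Coefficients: <v, e_1> = -8/sqrt(12), <v, e_2> = -5/sqrt(6).
Square and sum: Σ |<v, e_j>|^2 = 19/2.
Compute ||v||^2 = v·v = 10.
Deficit = 10 − 19/2 = 1/2 ≥ 0, confirming Bessel's inequality. (The deficit equals ||v − Σ <v,e_j> e_j||^2, the squared distance from v to span{e_j}.)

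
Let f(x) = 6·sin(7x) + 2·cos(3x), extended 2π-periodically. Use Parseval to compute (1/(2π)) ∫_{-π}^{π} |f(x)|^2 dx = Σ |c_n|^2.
Σ |c_n|^2 = 20

Expand |f|^2 and use orthogonality of {sin(nx), cos(mx)} on [-π, π]:
  ∫_{-π}^{π} sin(nx)^2 dx = π, ∫ cos(mx)^2 dx = π, and cross terms integrate to 0.
So ∫_{-π}^{π} f(x)^2 dx = 6^2 · π + 2^2 · π = (36 + 4)π.
Divide by 2π: (36 + 4)/2 = 20.
By Parseval, this equals Σ |c_n|^2.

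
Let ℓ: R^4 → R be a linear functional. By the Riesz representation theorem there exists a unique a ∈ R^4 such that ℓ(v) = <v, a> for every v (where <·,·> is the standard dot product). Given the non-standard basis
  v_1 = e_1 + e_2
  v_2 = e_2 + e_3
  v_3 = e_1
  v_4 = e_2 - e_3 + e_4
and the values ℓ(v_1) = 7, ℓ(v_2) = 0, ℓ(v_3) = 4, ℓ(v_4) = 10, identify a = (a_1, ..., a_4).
a = (4, 3, -3, 4)

Write a = (a_1, ..., a_4) in the standard basis. For each basis vector v_i, ℓ(v_i) = <v_i, a> is a linear equation in the a_j's. Collect the n equations into a matrix system V a = ℓ, where row i of V is v_i (expressed in the standard basis). Since V is invertible (lower-triangular with 1s on the diagonal, up to permutation), solve by back-substitution:
  V =
[[1, 1, 0, 0],
 [0, 1, 1, 0],
 [1, 0, 0, 0],
 [0, 1, -1, 1]]
  V a = (7, 0, 4, 10)
Solving gives a = (4, 3, -3, 4).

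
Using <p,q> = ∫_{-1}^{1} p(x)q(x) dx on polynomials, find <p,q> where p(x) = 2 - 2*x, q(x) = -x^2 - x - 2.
<p,q> = -8

Expand the product: p(x)·q(x) = 2*x^3 + 2*x - 4.
∫_{-1}^{1} of each monomial x^k gives [2/(k+1) if k even, 0 if k odd]. Integrating term-by-term (or equivalently evaluating the antiderivative F(x) = x^4/2 + x^2 - 4*x at the endpoints):
  F(1) − F(−1) = -5/2 − (11/2) = -8.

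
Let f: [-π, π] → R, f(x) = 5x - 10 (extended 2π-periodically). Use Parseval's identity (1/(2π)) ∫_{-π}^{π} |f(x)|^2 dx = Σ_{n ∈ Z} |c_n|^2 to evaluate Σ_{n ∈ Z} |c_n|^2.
Σ |c_n|^2 = 25π^2/3 + 100

Expand and integrate term by term over [-π, π]:
  ∫ (5x)^2 dx = 25·(2π^3/3); ∫ 2·5·(-10)·x dx = 0 (odd integrand); ∫ (-10)^2 dx = 100·2π.
So (1/(2π)) ∫_{-π}^{π} (5x - 10)^2 dx = 25π^2/3 + 100 = 25π^2/3 + 100.
Parseval ⇒ Σ |c_n|^2 = 25π^2/3 + 100.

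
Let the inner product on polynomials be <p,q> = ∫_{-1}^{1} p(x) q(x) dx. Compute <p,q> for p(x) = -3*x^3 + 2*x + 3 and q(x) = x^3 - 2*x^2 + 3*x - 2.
<p,q> = -548/35

Expand the product: p(x)·q(x) = -3*x^6 + 6*x^5 - 7*x^4 + 5*x^3 + 5*x - 6.
∫_{-1}^{1} of each monomial x^k gives [2/(k+1) if k even, 0 if k odd]. Integrating term-by-term (or equivalently evaluating the antiderivative F(x) = -3*x^7/7 + x^6 - 7*x^5/5 + 5*x^4/4 + 5*x^2/2 - 6*x at the endpoints):
  F(1) − F(−1) = -431/140 − (1761/140) = -548/35.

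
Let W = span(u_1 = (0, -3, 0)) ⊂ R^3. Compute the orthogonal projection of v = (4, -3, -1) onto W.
proj_W(v) = (0, -3, 0)

Set up U = [u_1 | ... | u_1] ∈ R^(3×1). The projector onto W = col(U) is P = U (U^T U)^(-1) U^T.
Compute U^T U =
  [9],
and U^T v = (9).
Solve U^T U · c = U^T v for the coefficients: c = (1). The projection is proj_W(v) = U c.
Check: (v - proj_W(v)) · u_1 = 0  (should be 0).
Result: proj_W(v) = (0, -3, 0).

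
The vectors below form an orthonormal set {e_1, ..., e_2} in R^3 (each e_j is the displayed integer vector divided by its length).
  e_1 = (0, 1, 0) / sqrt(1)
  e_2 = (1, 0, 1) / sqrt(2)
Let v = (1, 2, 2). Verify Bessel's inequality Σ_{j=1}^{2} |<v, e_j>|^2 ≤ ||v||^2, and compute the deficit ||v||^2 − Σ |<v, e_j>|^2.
Σ |<v, e_j>|^2 = 17/2; ||v||^2 = 9; deficit = 1/2

Write each e_j = u_j / sqrt(<u_j, u_j>) where u_j is the displayed integer vector. Then <v, e_j> = <v, u_j> / sqrt(<u_j, u_j>), so |<v, e_j>|^2 = <v, u_j>^2 / <u_j, u_j>.
Coefficients: <v, e_1> = 2/sqrt(1), <v, e_2> = 3/sqrt(2).
Square and sum: Σ |<v, e_j>|^2 = 17/2.
Compute ||v||^2 = v·v = 9.
Deficit = 9 − 17/2 = 1/2 ≥ 0, confirming Bessel's inequality. (The deficit equals ||v − Σ <v,e_j> e_j||^2, the squared distance from v to span{e_j}.)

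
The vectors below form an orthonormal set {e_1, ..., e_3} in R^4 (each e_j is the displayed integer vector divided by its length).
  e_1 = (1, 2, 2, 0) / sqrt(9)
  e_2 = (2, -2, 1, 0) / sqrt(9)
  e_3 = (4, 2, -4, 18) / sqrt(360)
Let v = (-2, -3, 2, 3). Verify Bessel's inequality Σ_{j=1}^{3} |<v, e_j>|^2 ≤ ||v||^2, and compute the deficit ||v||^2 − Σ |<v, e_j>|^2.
Σ |<v, e_j>|^2 = 32/5; ||v||^2 = 26; deficit = 98/5

Write each e_j = u_j / sqrt(<u_j, u_j>) where u_j is the displayed integer vector. Then <v, e_j> = <v, u_j> / sqrt(<u_j, u_j>), so |<v, e_j>|^2 = <v, u_j>^2 / <u_j, u_j>.
Coefficients: <v, e_1> = -4/sqrt(9), <v, e_2> = 4/sqrt(9), <v, e_3> = 32/sqrt(360).
Square and sum: Σ |<v, e_j>|^2 = 32/5.
Compute ||v||^2 = v·v = 26.
Deficit = 26 − 32/5 = 98/5 ≥ 0, confirming Bessel's inequality. (The deficit equals ||v − Σ <v,e_j> e_j||^2, the squared distance from v to span{e_j}.)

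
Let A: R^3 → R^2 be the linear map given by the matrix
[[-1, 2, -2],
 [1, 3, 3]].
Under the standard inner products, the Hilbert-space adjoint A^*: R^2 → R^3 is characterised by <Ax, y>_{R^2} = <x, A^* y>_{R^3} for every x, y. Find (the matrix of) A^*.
A^* = A^T =
[[-1, 1],
 [2, 3],
 [-2, 3]]

For real matrices with standard dot products, the defining identity <Ax, y> = <x, A^* y> gives (Ax)^T y = x^T (A^*) y, i.e. x^T A^T y = x^T (A^*) y. Since this holds for all x, y, we must have A^* = A^T. Therefore
A^* =
[[-1, 1],
 [2, 3],
 [-2, 3]].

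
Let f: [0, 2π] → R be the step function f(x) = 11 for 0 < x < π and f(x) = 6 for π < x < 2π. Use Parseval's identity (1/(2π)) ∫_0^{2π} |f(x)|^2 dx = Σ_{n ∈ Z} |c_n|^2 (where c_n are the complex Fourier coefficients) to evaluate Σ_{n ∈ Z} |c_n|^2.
Σ |c_n|^2 = 157/2

Parseval equates the L^2 energy of f (normalised by 1/(2π)) with the ℓ^2 sum of its Fourier coefficients: (1/(2π)) ∫_0^{2π} |f|^2 = Σ |c_n|^2.
Compute the left side: (1/(2π)) [∫_0^π 11^2 dx + ∫_π^{2π} 6^2 dx] = (1/(2π)) · (121π + 36π) = (121 + 36)/2 = 157/2.
So Σ_{n ∈ Z} |c_n|^2 = 157/2.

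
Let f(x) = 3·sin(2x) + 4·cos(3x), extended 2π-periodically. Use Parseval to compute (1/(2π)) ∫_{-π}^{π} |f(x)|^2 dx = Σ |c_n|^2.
Σ |c_n|^2 = 25/2

Expand |f|^2 and use orthogonality of {sin(nx), cos(mx)} on [-π, π]:
  ∫_{-π}^{π} sin(nx)^2 dx = π, ∫ cos(mx)^2 dx = π, and cross terms integrate to 0.
So ∫_{-π}^{π} f(x)^2 dx = 3^2 · π + 4^2 · π = (9 + 16)π.
Divide by 2π: (9 + 16)/2 = 25/2.
By Parseval, this equals Σ |c_n|^2.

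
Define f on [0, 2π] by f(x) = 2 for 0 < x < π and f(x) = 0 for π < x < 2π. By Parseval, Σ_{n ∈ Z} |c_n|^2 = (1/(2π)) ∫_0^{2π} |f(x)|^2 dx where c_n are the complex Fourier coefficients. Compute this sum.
Σ |c_n|^2 = 2

Parseval equates the L^2 energy of f (normalised by 1/(2π)) with the ℓ^2 sum of its Fourier coefficients: (1/(2π)) ∫_0^{2π} |f|^2 = Σ |c_n|^2.
Compute the left side: (1/(2π)) [∫_0^π 2^2 dx + ∫_π^{2π} 0^2 dx] = (1/(2π)) · (4π + 0π) = (4 + 0)/2 = 2.
So Σ_{n ∈ Z} |c_n|^2 = 2.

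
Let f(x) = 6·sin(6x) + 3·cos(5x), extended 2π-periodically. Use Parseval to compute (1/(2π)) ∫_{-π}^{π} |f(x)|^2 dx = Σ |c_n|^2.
Σ |c_n|^2 = 45/2

Expand |f|^2 and use orthogonality of {sin(nx), cos(mx)} on [-π, π]:
  ∫_{-π}^{π} sin(nx)^2 dx = π, ∫ cos(mx)^2 dx = π, and cross terms integrate to 0.
So ∫_{-π}^{π} f(x)^2 dx = 6^2 · π + 3^2 · π = (36 + 9)π.
Divide by 2π: (36 + 9)/2 = 45/2.
By Parseval, this equals Σ |c_n|^2.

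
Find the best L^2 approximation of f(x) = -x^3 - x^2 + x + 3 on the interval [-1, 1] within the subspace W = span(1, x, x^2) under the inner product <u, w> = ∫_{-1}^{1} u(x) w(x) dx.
g(x) = -x^2 + 2*x/5 + 3

The best approximation g ∈ W is the orthogonal projection of f onto W. Writing g = a_0 + a_1 x + a_2 x^2, the coefficients solve the normal equations G · a = b where
  G_{ij} = <φ_i, φ_j> and b_i = <f, φ_i>, with φ_0 = 1, φ_1 = x, φ_2 = x^2.
G =
  [2, 0, 2/3]
  [0, 2/3, 0]
  [2/3, 0, 2/5],
b = (16/3, 4/15, 8/5).
Solving gives a_0 = 3, a_1 = 2/5, a_2 = -1, so
  g(x) = -x^2 + 2*x/5 + 3.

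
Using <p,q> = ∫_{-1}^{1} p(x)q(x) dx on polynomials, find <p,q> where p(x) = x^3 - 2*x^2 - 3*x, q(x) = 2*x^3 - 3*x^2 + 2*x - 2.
<p,q> = 4/105

Expand the product: p(x)·q(x) = 2*x^6 - 7*x^5 + 2*x^4 + 3*x^3 - 2*x^2 + 6*x.
∫_{-1}^{1} of each monomial x^k gives [2/(k+1) if k even, 0 if k odd]. Integrating term-by-term (or equivalently evaluating the antiderivative F(x) = 2*x^7/7 - 7*x^6/6 + 2*x^5/5 + 3*x^4/4 - 2*x^3/3 + 3*x^2 at the endpoints):
  F(1) − F(−1) = 1093/420 − (359/140) = 4/105.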